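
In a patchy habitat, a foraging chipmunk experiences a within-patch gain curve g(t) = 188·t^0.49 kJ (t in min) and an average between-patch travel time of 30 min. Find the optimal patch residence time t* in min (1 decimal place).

By the marginal value theorem, leave when the instantaneous gain rate g'(t) equals the habitat-wide average g(t)/(T + t).
g'(t) = 0.49·188·t^-0.51. Setting 0.49·188·t^-0.51 = 188·t^0.49/(30+t) gives 0.49(30+t) = t, so 0.51·t = 0.49×30.
t* = 0.49×30/0.51 = 28.82 min.

28.8 min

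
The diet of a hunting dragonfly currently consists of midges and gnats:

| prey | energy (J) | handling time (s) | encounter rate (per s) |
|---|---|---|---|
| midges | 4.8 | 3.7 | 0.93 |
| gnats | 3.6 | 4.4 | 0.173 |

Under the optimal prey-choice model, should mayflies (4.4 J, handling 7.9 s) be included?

On midges and gnats alone, R = ΣλE/(1+Σλh) = 5.087/5.202 = 0.9778 J/s.
mayflies: E/h = 4.4/7.9 = 0.557 J/s.
Since 0.557 < R, time spent handling mayflies is better spent searching.

No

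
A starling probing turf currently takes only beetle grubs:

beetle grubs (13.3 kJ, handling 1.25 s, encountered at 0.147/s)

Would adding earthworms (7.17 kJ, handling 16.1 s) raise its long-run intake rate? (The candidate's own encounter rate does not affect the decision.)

No

Intake rate on the current diet: R = (0.147×13.3) / (1 + 0.147×1.25) = 1.955/1.184 = 1.652 kJ/s.
earthworms: E/h = 7.17/16.1 = 0.4453 kJ/s.
0.4453 < 1.652, so adding earthworms would lower the average — exclude it.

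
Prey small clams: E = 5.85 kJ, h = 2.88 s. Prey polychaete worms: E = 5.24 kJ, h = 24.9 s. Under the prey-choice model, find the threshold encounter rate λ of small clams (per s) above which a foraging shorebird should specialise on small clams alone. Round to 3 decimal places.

0.040 per s

Drop polychaete worms once their profitability E₂/h₂ falls below the rate achievable on small clams alone: E₂/h₂ = λE₁/(1 + λh₁).
Solve for λ: λE₁h₂ = E₂(1 + λh₁) → λ(E₁h₂ − E₂h₁) = E₂ → λ = E₂/(E₁h₂ − E₂h₁).
λ = 5.24/(5.85×24.9 − 5.24×2.88) = 5.24/130.6 = 0.04013 per s.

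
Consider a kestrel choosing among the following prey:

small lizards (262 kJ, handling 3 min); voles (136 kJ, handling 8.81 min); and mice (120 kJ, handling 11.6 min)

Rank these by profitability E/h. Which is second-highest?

voles

Profitability E/h (kJ/min): small lizards = 262/3 = 87.3, voles = 136/8.81 = 15.4, mice = 120/11.6 = 10.3.
Ranked: small lizards > voles > mice.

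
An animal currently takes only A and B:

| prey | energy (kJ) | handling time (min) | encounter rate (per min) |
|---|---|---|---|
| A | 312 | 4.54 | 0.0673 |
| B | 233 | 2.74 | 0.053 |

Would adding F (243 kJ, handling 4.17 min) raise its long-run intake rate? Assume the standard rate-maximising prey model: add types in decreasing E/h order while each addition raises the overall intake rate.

On A and B alone, R = ΣλE/(1+Σλh) = 33.35/1.451 = 22.99 kJ/min.
F: E/h = 243/4.17 = 58.27 kJ/min.
Since 58.27 > R, including F increases the long-run rate.

Yes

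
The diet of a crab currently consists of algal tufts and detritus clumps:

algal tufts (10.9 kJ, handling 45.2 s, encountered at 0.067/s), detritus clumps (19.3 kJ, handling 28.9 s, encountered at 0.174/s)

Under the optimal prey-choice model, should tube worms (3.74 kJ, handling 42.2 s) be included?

On algal tufts and detritus clumps alone, R = ΣλE/(1+Σλh) = 4.088/9.057 = 0.4514 kJ/s.
tube worms: E/h = 3.74/42.2 = 0.08863 kJ/s.
0.08863 < 0.4514, so adding tube worms would lower the average — exclude it.

No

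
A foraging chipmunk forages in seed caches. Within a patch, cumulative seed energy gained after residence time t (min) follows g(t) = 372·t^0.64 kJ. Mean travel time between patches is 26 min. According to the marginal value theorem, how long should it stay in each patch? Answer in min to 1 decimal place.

46.2 min

Optimal t* satisfies g'(t*) = g(t*)/(T + t*).
g'(t) = 0.64·372·t^-0.36. Setting 0.64·372·t^-0.36 = 372·t^0.64/(26+t) gives 0.64(26+t) = t, so 0.36·t = 0.64×26.
t* = 0.64×26/0.36 = 46.22 min.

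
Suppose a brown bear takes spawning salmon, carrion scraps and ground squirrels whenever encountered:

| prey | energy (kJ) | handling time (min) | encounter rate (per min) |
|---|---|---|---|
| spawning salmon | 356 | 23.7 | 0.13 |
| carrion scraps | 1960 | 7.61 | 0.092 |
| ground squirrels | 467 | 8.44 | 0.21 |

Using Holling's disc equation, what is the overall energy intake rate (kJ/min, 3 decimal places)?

R = Σλ_iE_i / (1 + Σλ_ih_i)
Numerator: 0.13×356 + 0.092×1960 + 0.21×467 = 324.7
Denominator: 1 + 0.13×23.7 + 0.092×7.61 + 0.21×8.44 = 6.554
R = 324.7/6.554 = 49.54 kJ/min

49.541 kJ/min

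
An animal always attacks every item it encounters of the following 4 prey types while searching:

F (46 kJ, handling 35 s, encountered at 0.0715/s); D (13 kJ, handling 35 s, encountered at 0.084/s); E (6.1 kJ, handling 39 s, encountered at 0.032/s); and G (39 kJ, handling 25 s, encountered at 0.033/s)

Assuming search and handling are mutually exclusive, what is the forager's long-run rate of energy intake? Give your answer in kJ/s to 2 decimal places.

Energy encountered per unit search time: 0.0715×46 + 0.084×13 + 0.032×6.1 + 0.033×39 = 5.863 kJ/s.
Handling time per unit search time: 0.0715×35 + 0.084×35 + 0.032×39 + 0.033×25 = 7.515.
Rate = 5.863/(1 + 7.515) = 0.6885 kJ/s.

0.69 kJ/s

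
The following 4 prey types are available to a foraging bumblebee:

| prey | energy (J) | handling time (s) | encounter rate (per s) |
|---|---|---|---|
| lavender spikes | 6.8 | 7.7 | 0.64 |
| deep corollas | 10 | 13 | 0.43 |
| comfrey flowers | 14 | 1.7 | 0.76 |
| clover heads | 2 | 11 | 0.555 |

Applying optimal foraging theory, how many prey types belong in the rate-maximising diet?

E/h in descending order: comfrey flowers 8.24, lavender spikes 0.883, deep corollas 0.769, clover heads 0.182 J/s. The optimal diet is the largest prefix of this list for which every included type satisfies E_i/h_i > R on the types above it.
Rate on top 1: 4.642. lavender spikes: 0.883 < 4.642 → exclude; stop.
Optimal diet: comfrey flowers — 1 of 4 types.

1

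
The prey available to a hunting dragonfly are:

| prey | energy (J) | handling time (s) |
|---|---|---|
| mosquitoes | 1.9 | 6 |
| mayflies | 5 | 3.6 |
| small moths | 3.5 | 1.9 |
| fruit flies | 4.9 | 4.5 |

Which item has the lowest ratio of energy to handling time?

Profitability E/h (J/s): mosquitoes = 1.9/6 = 0.317, mayflies = 5/3.6 = 1.39, small moths = 3.5/1.9 = 1.84, fruit flies = 4.9/4.5 = 1.09.
Ranked: small moths > mayflies > fruit flies > mosquitoes.

mosquitoes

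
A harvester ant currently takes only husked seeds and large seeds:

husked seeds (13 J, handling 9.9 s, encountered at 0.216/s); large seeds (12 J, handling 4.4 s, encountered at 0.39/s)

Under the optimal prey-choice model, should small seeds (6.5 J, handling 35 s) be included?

Current rate: (0.216×13 + 0.39×12)/(1 + 0.216×9.9 + 0.39×4.4) = 1.543 J/s.
Profitability of small seeds: 6.5/35 = 0.1857 J/s.
Since 0.1857 < R, time spent handling small seeds is better spent searching.

No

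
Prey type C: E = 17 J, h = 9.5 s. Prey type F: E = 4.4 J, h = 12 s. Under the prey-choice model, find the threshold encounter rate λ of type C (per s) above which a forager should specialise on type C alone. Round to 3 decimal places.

The zero-one rule: include type F iff E₂/h₂ > λE₁/(1+λh₁). Equality gives the switch point.
λE₁h₂ = E₂ + λE₂h₁ ⇒ λ = E₂/(E₁h₂ − E₂h₁) = 4.4/(204 − 41.8) = 0.02713 per s.

0.027 per s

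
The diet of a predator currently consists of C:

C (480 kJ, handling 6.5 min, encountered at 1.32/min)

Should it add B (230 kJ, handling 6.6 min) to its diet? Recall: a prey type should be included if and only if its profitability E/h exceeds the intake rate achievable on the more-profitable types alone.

No

Intake rate on the current diet: R = (1.32×480) / (1 + 1.32×6.5) = 633.6/9.58 = 66.14 kJ/min.
Profitability of B: 230/6.6 = 34.85 kJ/min.
34.85 < 66.14, so adding B would lower the average — exclude it.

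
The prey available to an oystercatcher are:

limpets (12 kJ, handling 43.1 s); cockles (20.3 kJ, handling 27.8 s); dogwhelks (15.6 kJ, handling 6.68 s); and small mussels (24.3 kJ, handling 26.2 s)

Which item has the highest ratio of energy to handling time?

In descending order of E/h:
dogwhelks: 15.6/6.68 = 2.34 kJ/s
small mussels: 24.3/26.2 = 0.927 kJ/s
cockles: 20.3/27.8 = 0.73 kJ/s
limpets: 12/43.1 = 0.278 kJ/s

dogwhelks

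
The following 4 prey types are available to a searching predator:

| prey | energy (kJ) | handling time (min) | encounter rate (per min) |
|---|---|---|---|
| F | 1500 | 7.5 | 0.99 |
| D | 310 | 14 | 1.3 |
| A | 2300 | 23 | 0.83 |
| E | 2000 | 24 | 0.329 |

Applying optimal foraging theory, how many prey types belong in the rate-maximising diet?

Profitabilities (E/h, kJ/min): F 200, A 100, E 83.3, D 22.1. Add prey in this order while the next type's profitability exceeds the intake rate on those already taken.
Rate on top 1: 176.3. A: 100 < 176.3 → exclude; stop.
Optimal diet: F — 1 of 4 types.

1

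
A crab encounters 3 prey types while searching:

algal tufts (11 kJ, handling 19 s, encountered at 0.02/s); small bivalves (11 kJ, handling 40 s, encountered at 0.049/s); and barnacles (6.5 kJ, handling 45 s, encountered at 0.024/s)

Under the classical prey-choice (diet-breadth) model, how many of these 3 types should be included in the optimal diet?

Rank by E/h (kJ/s): algal tufts 0.579, small bivalves 0.275, barnacles 0.144. Include each in turn until the next type's E/h falls below the running intake rate.
Rate on top 1: 0.1594. small bivalves: 0.275 > 0.1594 → include.
Rate on top 2: 0.2272. barnacles: 0.144 < 0.2272 → exclude; stop.
Optimal diet: algal tufts, small bivalves — 2 of 3 types.

2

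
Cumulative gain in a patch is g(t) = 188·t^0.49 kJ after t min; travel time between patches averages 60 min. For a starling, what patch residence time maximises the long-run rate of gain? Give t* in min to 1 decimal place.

57.6 min

Optimal t* satisfies g'(t*) = g(t*)/(T + t*).
g'(t) = 0.49·188·t^-0.51. Setting 0.49·188·t^-0.51 = 188·t^0.49/(60+t) gives 0.49(60+t) = t, so 0.51·t = 0.49×60.
t* = 0.49×60/0.51 = 57.65 min.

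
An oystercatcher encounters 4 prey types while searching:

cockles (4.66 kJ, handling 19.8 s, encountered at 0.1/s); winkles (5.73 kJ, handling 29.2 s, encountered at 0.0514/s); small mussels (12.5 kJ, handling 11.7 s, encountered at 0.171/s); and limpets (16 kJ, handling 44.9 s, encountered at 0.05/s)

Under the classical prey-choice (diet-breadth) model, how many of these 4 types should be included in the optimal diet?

1

Rank by E/h (kJ/s): small mussels 1.07, limpets 0.356, cockles 0.235, winkles 0.196. Include each in turn until the next type's E/h falls below the running intake rate.
Rate on top 1: 0.7123. limpets: 0.356 < 0.7123 → exclude; stop.
Optimal diet: small mussels — 1 of 4 types.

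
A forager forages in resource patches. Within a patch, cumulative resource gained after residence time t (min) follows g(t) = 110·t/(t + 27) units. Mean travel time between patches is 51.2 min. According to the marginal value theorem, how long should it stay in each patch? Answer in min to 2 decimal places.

37.18 min

Maximise g(t)/(T+t): set derivative to zero → g'(t)(T+t) = g(t).
g'(t) = 110·27/(t + 27)². Setting 110·27/(t+27)² = 110t/[(t+27)(51.2+t)] gives 27(51.2+t) = t(t+27), so t² = 27×51.2 = 1382.
t* = √1382 = 37.18 min.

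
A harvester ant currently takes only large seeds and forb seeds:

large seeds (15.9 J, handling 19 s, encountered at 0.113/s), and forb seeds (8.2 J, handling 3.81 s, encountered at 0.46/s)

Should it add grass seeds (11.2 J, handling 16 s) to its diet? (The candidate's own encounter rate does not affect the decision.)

Intake rate on the current diet: R = (0.113×15.9 + 0.46×8.2) / (1 + 0.113×19 + 0.46×3.81) = 5.569/4.9 = 1.137 J/s.
Profitability of grass seeds: 11.2/16 = 0.7 J/s.
Since 0.7 < R, time spent handling grass seeds is better spent searching.

No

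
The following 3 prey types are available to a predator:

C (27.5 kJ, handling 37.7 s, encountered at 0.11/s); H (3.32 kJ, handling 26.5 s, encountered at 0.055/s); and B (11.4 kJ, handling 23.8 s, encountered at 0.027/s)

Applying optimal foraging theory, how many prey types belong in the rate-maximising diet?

Rank by E/h (kJ/s): C 0.729, B 0.479, H 0.125. Include each in turn until the next type's E/h falls below the running intake rate.
Rate on top 1: 0.5877. B: 0.479 < 0.5877 → exclude; stop.
Optimal diet: C — 1 of 3 types.

1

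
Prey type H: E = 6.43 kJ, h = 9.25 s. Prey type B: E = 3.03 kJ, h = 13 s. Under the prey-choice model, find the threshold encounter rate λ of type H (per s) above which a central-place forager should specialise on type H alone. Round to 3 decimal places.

At the threshold, the rate on type H alone equals the profitability of type B: λ·6.43/(1 + λ·9.25) = 3.03/13 = 0.2331.
Rearranging, λ(6.43 − 0.2331×9.25) = 0.2331, so λ = 0.2331/4.274 = 0.05453 per s.

0.055 per s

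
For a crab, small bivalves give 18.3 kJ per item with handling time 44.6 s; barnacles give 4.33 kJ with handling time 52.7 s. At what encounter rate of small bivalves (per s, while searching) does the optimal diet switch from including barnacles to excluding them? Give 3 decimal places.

0.006 per s

Drop barnacles once their profitability E₂/h₂ falls below the rate achievable on small bivalves alone: E₂/h₂ = λE₁/(1 + λh₁).
Solve for λ: λE₁h₂ = E₂(1 + λh₁) → λ(E₁h₂ − E₂h₁) = E₂ → λ = E₂/(E₁h₂ − E₂h₁).
λ = 4.33/(18.3×52.7 − 4.33×44.6) = 4.33/771.3 = 0.005614 per s.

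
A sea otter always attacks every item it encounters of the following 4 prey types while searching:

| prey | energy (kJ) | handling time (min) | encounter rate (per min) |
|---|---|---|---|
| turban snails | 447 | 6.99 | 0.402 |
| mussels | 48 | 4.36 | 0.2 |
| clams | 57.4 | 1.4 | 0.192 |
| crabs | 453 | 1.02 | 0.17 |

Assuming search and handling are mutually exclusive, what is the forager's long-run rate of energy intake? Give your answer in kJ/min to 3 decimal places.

R = (0.402×447 + 0.2×48 + 0.192×57.4 + 0.17×453) / (1 + 0.402×6.99 + 0.2×4.36 + 0.192×1.4 + 0.17×1.02) = 277.3/5.124 = 54.12 kJ/min.

54.121 kJ/min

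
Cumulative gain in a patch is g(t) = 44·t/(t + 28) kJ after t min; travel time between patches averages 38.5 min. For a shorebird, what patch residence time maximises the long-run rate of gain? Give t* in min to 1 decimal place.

32.8 min

Optimal t* satisfies g'(t*) = g(t*)/(T + t*).
g'(t) = 44·28/(t + 28)². Setting 44·28/(t+28)² = 44t/[(t+28)(38.5+t)] gives 28(38.5+t) = t(t+28), so t² = 28×38.5 = 1078.
t* = √1078 = 32.83 min.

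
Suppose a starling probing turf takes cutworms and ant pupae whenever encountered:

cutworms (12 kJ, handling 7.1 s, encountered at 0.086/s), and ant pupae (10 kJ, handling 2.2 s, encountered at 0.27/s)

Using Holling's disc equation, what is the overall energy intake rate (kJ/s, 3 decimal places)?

Energy encountered per unit search time: 0.086×12 + 0.27×10 = 3.732 kJ/s.
Handling time per unit search time: 0.086×7.1 + 0.27×2.2 = 1.205.
Rate = 3.732/(1 + 1.205) = 1.693 kJ/s.

1.693 kJ/s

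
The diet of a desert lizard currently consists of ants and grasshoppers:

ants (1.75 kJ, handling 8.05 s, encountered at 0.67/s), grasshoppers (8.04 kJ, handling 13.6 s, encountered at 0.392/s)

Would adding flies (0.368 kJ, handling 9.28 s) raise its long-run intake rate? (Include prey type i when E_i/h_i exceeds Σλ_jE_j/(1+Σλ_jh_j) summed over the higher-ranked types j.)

Intake rate on the current diet: R = (0.67×1.75 + 0.392×8.04) / (1 + 0.67×8.05 + 0.392×13.6) = 4.324/11.72 = 0.3688 kJ/s.
flies: E/h = 0.368/9.28 = 0.03966 kJ/s.
Since 0.03966 < R, time spent handling flies is better spent searching.

No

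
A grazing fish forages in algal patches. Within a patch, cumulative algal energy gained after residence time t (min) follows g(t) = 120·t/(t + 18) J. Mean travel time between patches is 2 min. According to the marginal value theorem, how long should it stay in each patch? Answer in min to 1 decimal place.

By the marginal value theorem, leave when the instantaneous gain rate g'(t) equals the habitat-wide average g(t)/(T + t).
g'(t) = 120·18/(t + 18)². Setting 120·18/(t+18)² = 120t/[(t+18)(2+t)] gives 18(2+t) = t(t+18), so t² = 18×2 = 36.
t* = √36 = 6 min.

6.0 min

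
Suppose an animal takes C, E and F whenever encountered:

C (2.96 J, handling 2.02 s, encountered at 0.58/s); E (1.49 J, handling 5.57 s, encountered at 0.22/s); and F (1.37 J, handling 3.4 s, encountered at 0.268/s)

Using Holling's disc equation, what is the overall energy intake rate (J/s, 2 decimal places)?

R = (0.58×2.96 + 0.22×1.49 + 0.268×1.37) / (1 + 0.58×2.02 + 0.22×5.57 + 0.268×3.4) = 2.412/4.308 = 0.5598 J/s.

0.56 J/s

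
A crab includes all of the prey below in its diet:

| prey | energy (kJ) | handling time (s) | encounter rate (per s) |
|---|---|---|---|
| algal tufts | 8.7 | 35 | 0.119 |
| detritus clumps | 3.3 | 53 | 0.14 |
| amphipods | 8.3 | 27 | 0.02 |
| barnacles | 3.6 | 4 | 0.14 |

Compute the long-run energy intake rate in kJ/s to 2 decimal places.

R = (0.119×8.7 + 0.14×3.3 + 0.02×8.3 + 0.14×3.6) / (1 + 0.119×35 + 0.14×53 + 0.02×27 + 0.14×4) = 2.167/13.69 = 0.1584 kJ/s.

0.16 kJ/s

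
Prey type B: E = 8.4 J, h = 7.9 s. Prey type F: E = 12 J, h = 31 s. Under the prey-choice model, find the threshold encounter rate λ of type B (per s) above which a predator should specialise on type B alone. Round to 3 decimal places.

At the threshold, the rate on type B alone equals the profitability of type F: λ·8.4/(1 + λ·7.9) = 12/31 = 0.3871.
Rearranging, λ(8.4 − 0.3871×7.9) = 0.3871, so λ = 0.3871/5.342 = 0.07246 per s.

0.072 per s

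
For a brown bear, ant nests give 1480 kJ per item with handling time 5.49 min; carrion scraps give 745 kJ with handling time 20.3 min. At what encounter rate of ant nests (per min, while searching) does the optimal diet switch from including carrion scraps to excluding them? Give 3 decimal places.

0.029 per min

At the threshold, the rate on ant nests alone equals the profitability of carrion scraps: λ·1480/(1 + λ·5.49) = 745/20.3 = 36.7.
Rearranging, λ(1480 − 36.7×5.49) = 36.7, so λ = 36.7/1279 = 0.0287 per min.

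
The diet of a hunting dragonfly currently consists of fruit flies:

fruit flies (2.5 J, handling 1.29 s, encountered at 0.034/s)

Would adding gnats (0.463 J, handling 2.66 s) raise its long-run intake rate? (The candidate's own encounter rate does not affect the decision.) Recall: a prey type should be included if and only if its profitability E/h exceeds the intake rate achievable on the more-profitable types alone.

Yes

Current rate: (0.034×2.5)/(1 + 0.034×1.29) = 0.08143 J/s.
gnats: E/h = 0.463/2.66 = 0.1741 J/s.
0.1741 > 0.08143, so adding gnats raises the average — include it.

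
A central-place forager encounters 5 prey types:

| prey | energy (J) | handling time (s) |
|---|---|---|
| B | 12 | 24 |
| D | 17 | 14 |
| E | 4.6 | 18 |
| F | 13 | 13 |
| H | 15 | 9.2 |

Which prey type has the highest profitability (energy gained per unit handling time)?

H

In descending order of E/h:
H: 15/9.2 = 1.63 J/s
D: 17/14 = 1.21 J/s
F: 13/13 = 1 J/s
B: 12/24 = 0.5 J/s
E: 4.6/18 = 0.256 J/s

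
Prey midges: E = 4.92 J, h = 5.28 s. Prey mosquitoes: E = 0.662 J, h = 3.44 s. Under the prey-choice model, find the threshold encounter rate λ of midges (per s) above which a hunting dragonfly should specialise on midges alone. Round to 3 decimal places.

0.049 per s

At the threshold, the rate on midges alone equals the profitability of mosquitoes: λ·4.92/(1 + λ·5.28) = 0.662/3.44 = 0.1924.
Rearranging, λ(4.92 − 0.1924×5.28) = 0.1924, so λ = 0.1924/3.904 = 0.04929 per s.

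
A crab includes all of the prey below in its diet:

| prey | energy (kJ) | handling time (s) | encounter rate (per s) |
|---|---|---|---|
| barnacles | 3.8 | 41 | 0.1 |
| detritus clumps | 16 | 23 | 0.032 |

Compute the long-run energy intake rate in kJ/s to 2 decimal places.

Energy encountered per unit search time: 0.1×3.8 + 0.032×16 = 0.892 kJ/s.
Handling time per unit search time: 0.1×41 + 0.032×23 = 4.836.
Rate = 0.892/(1 + 4.836) = 0.1528 kJ/s.

0.15 kJ/s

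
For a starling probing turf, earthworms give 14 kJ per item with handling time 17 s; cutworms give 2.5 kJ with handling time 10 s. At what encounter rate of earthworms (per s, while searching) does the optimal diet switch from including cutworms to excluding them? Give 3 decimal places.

0.026 per s

The zero-one rule: include cutworms iff E₂/h₂ > λE₁/(1+λh₁). Equality gives the switch point.
λE₁h₂ = E₂ + λE₂h₁ ⇒ λ = E₂/(E₁h₂ − E₂h₁) = 2.5/(140 − 42.5) = 0.02564 per s.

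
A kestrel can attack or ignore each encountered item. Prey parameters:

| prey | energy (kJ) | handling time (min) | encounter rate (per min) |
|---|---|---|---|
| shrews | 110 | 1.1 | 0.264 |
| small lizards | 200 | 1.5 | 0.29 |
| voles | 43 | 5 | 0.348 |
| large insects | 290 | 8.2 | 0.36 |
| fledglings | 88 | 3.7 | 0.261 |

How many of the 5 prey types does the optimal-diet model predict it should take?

2

Profitabilities (E/h, kJ/min): small lizards 133, shrews 100, large insects 35.4, fledglings 23.8, voles 8.6. Add prey in this order while the next type's profitability exceeds the intake rate on those already taken.
Rate on top 1: 40.42. shrews: 100 > 40.42 → include.
Rate on top 2: 50.45. large insects: 35.4 < 50.45 → exclude; stop.
Optimal diet: small lizards, shrews — 2 of 5 types.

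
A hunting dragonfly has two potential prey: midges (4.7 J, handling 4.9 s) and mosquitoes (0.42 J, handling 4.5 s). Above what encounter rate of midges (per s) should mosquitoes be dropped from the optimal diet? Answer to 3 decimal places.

At the threshold, the rate on midges alone equals the profitability of mosquitoes: λ·4.7/(1 + λ·4.9) = 0.42/4.5 = 0.09333.
Rearranging, λ(4.7 − 0.09333×4.9) = 0.09333, so λ = 0.09333/4.243 = 0.022 per s.

0.022 per s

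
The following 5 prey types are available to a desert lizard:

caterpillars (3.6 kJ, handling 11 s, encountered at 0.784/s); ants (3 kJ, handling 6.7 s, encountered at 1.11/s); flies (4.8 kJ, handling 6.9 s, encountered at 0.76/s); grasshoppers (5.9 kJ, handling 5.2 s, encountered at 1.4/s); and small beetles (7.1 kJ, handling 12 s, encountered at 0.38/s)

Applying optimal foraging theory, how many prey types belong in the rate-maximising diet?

1

Rank by E/h (kJ/s): grasshoppers 1.13, flies 0.696, small beetles 0.592, ants 0.448, caterpillars 0.327. Include each in turn until the next type's E/h falls below the running intake rate.
Rate on top 1: 0.9976. flies: 0.696 < 0.9976 → exclude; stop.
Optimal diet: grasshoppers — 1 of 5 types.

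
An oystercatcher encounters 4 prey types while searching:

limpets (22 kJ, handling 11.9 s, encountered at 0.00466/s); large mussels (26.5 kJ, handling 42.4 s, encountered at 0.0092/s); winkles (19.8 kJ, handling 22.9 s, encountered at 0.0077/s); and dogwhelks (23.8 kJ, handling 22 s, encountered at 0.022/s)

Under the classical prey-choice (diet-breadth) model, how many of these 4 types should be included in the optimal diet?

E/h in descending order: limpets 1.85, dogwhelks 1.08, winkles 0.865, large mussels 0.625 kJ/s. The optimal diet is the largest prefix of this list for which every included type satisfies E_i/h_i > R on the types above it.
Rate on top 1: 0.09713. dogwhelks: 1.08 > 0.09713 → include.
Rate on top 2: 0.4067. winkles: 0.865 > 0.4067 → include.
Rate on top 3: 0.4538. large mussels: 0.625 > 0.4538 → include.
Optimal diet: limpets, dogwhelks, winkles, large mussels — 4 of 4 types.

4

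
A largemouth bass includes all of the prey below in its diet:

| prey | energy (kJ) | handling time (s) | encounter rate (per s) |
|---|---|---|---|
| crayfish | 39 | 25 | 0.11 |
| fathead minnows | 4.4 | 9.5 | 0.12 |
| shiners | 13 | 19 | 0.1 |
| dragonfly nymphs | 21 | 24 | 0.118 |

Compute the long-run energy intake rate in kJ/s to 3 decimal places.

R = (0.11×39 + 0.12×4.4 + 0.1×13 + 0.118×21) / (1 + 0.11×25 + 0.12×9.5 + 0.1×19 + 0.118×24) = 8.596/9.622 = 0.8934 kJ/s.

0.893 kJ/s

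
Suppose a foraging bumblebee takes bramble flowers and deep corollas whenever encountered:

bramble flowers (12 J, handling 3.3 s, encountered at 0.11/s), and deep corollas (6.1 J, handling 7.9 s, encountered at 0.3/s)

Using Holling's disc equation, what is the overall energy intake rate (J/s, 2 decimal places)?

Energy encountered per unit search time: 0.11×12 + 0.3×6.1 = 3.15 J/s.
Handling time per unit search time: 0.11×3.3 + 0.3×7.9 = 2.733.
Rate = 3.15/(1 + 2.733) = 0.8438 J/s.

0.84 J/s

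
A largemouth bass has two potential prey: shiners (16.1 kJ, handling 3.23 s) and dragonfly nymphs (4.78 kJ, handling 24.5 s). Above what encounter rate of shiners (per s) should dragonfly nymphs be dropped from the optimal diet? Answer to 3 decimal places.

0.013 per s

At the threshold, the rate on shiners alone equals the profitability of dragonfly nymphs: λ·16.1/(1 + λ·3.23) = 4.78/24.5 = 0.1951.
Rearranging, λ(16.1 − 0.1951×3.23) = 0.1951, so λ = 0.1951/15.47 = 0.01261 per s.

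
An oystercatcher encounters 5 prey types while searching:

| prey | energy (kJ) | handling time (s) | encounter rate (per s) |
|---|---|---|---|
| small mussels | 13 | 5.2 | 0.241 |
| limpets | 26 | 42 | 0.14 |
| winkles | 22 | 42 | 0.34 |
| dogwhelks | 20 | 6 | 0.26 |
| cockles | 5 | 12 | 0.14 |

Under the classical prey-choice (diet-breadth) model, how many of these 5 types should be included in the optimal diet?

2

E/h in descending order: dogwhelks 3.33, small mussels 2.5, limpets 0.619, winkles 0.524, cockles 0.417 kJ/s. The optimal diet is the largest prefix of this list for which every included type satisfies E_i/h_i > R on the types above it.
Rate on top 1: 2.031. small mussels: 2.5 > 2.031 → include.
Rate on top 2: 2.185. limpets: 0.619 < 2.185 → exclude; stop.
Optimal diet: dogwhelks, small mussels — 2 of 5 types.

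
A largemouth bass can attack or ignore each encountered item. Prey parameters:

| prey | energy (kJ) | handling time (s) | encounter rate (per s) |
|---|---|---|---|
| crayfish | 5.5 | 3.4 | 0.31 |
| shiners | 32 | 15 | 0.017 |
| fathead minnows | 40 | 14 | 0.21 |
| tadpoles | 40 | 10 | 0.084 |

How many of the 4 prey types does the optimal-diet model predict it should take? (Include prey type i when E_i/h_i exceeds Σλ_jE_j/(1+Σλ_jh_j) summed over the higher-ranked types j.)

Profitabilities (E/h, kJ/s): tadpoles 4, fathead minnows 2.86, shiners 2.13, crayfish 1.62. Add prey in this order while the next type's profitability exceeds the intake rate on those already taken.
Rate on top 1: 1.826. fathead minnows: 2.86 > 1.826 → include.
Rate on top 2: 2.46. shiners: 2.13 < 2.46 → exclude; stop.
Optimal diet: tadpoles, fathead minnows — 2 of 4 types.

2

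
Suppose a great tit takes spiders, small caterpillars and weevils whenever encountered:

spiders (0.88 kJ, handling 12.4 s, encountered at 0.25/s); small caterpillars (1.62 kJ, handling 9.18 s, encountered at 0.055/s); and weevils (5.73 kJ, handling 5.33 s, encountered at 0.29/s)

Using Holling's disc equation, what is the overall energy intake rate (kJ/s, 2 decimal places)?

Energy encountered per unit search time: 0.25×0.88 + 0.055×1.62 + 0.29×5.73 = 1.971 kJ/s.
Handling time per unit search time: 0.25×12.4 + 0.055×9.18 + 0.29×5.33 = 5.151.
Rate = 1.971/(1 + 5.151) = 0.3204 kJ/s.

0.32 kJ/s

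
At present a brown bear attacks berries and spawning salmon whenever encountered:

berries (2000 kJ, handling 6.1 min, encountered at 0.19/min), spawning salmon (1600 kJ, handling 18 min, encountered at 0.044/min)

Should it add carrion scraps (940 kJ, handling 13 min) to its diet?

On berries and spawning salmon alone, R = ΣλE/(1+Σλh) = 450.4/2.951 = 152.6 kJ/min.
Profitability of carrion scraps: 940/13 = 72.31 kJ/min.
72.31 < 152.6, so adding carrion scraps would lower the average — exclude it.

No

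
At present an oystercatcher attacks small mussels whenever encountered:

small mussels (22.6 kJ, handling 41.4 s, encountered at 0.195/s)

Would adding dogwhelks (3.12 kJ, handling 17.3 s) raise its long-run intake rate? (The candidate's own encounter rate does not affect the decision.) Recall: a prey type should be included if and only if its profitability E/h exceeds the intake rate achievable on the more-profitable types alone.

Current rate: (0.195×22.6)/(1 + 0.195×41.4) = 0.4857 kJ/s.
dogwhelks: E/h = 3.12/17.3 = 0.1803 kJ/s.
Since 0.1803 < R, time spent handling dogwhelks is better spent searching.

No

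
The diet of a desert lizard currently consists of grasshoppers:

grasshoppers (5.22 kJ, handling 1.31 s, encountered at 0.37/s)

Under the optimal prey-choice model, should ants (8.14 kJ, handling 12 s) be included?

On grasshoppers alone, R = ΣλE/(1+Σλh) = 1.931/1.485 = 1.301 kJ/s.
ants: E/h = 8.14/12 = 0.6783 kJ/s.
0.6783 < 1.301, so adding ants would lower the average — exclude it.

No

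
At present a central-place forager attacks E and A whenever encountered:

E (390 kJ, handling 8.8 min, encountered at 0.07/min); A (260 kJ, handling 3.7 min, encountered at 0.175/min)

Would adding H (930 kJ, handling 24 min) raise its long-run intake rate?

On E and A alone, R = ΣλE/(1+Σλh) = 72.8/2.264 = 32.16 kJ/min.
H: E/h = 930/24 = 38.75 kJ/min.
38.75 > 32.16, so adding H raises the average — include it.

Yes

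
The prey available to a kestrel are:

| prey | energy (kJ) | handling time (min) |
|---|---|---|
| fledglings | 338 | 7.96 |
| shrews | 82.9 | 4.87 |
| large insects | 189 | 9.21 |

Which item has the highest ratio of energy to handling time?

fledglings

In descending order of E/h:
fledglings: 338/7.96 = 42.5 kJ/min
large insects: 189/9.21 = 20.5 kJ/min
shrews: 82.9/4.87 = 17 kJ/min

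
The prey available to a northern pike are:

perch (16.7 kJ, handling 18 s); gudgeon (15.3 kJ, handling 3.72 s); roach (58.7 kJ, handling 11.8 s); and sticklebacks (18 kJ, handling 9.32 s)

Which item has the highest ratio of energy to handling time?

roach

In descending order of E/h:
roach: 58.7/11.8 = 4.97 kJ/s
gudgeon: 15.3/3.72 = 4.11 kJ/s
sticklebacks: 18/9.32 = 1.93 kJ/s
perch: 16.7/18 = 0.928 kJ/s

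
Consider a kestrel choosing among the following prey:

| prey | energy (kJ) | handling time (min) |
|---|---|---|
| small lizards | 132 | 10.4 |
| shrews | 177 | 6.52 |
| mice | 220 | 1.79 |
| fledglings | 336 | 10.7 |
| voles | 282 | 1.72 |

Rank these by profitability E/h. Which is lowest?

small lizards

In descending order of E/h:
voles: 282/1.72 = 164 kJ/min
mice: 220/1.79 = 123 kJ/min
fledglings: 336/10.7 = 31.4 kJ/min
shrews: 177/6.52 = 27.1 kJ/min
small lizards: 132/10.4 = 12.7 kJ/min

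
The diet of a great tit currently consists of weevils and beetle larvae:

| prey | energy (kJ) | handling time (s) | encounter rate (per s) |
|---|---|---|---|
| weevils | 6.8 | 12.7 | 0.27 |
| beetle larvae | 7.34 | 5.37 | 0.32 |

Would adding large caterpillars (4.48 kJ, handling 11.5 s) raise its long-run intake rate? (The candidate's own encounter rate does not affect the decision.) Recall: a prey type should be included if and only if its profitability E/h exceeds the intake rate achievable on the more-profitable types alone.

No

Intake rate on the current diet: R = (0.27×6.8 + 0.32×7.34) / (1 + 0.27×12.7 + 0.32×5.37) = 4.185/6.147 = 0.6807 kJ/s.
Profitability of large caterpillars: 4.48/11.5 = 0.3896 kJ/s.
0.3896 < 0.6807, so adding large caterpillars would lower the average — exclude it.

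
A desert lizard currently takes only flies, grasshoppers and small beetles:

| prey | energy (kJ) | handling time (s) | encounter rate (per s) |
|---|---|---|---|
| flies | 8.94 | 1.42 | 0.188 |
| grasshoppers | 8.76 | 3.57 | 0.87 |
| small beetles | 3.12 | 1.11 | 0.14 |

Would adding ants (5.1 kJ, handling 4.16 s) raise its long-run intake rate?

No

Current rate: (0.188×8.94 + 0.87×8.76 + 0.14×3.12)/(1 + 0.188×1.42 + 0.87×3.57 + 0.14×1.11) = 2.151 kJ/s.
ants: E/h = 5.1/4.16 = 1.226 kJ/s.
1.226 < 2.151, so adding ants would lower the average — exclude it.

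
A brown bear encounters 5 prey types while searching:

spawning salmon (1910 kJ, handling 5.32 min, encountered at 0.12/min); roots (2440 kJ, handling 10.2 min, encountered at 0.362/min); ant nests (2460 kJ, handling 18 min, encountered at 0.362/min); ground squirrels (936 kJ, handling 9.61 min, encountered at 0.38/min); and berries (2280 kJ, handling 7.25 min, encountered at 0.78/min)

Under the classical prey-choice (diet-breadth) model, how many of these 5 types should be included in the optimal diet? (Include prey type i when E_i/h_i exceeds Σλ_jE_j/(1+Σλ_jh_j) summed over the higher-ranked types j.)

2

Profitabilities (E/h, kJ/min): spawning salmon 359, berries 314, roots 239, ant nests 137, ground squirrels 97.4. Add prey in this order while the next type's profitability exceeds the intake rate on those already taken.
Rate on top 1: 139.9. berries: 314 > 139.9 → include.
Rate on top 2: 275.3. roots: 239 < 275.3 → exclude; stop.
Optimal diet: spawning salmon, berries — 2 of 5 types.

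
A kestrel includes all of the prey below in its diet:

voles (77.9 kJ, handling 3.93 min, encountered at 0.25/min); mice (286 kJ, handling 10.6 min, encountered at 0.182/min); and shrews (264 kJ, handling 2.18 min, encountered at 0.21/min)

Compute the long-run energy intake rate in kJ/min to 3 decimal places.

R = (0.25×77.9 + 0.182×286 + 0.21×264) / (1 + 0.25×3.93 + 0.182×10.6 + 0.21×2.18) = 127/4.37 = 29.06 kJ/min.

29.058 kJ/min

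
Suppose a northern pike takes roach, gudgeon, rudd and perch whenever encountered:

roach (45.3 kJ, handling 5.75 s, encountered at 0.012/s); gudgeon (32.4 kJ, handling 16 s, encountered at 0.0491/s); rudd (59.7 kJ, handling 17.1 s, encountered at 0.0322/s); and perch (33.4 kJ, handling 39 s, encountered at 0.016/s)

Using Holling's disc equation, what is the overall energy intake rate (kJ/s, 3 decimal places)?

1.516 kJ/s

R = Σλ_iE_i / (1 + Σλ_ih_i)
Numerator: 0.012×45.3 + 0.0491×32.4 + 0.0322×59.7 + 0.016×33.4 = 4.591
Denominator: 1 + 0.012×5.75 + 0.0491×16 + 0.0322×17.1 + 0.016×39 = 3.029
R = 4.591/3.029 = 1.516 kJ/s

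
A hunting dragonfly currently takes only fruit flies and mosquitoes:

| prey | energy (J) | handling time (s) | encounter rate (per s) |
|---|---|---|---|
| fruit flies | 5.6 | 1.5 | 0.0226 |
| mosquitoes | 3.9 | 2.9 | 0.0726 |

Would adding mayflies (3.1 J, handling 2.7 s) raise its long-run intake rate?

Yes

Current rate: (0.0226×5.6 + 0.0726×3.9)/(1 + 0.0226×1.5 + 0.0726×2.9) = 0.3292 J/s.
mayflies: E/h = 3.1/2.7 = 1.148 J/s.
Since 1.148 > R, including mayflies increases the long-run rate.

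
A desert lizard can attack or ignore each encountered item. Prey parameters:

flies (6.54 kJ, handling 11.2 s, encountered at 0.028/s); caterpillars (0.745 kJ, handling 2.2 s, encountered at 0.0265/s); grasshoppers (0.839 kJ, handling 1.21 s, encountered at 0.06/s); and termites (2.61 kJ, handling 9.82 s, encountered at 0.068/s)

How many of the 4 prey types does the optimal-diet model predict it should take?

Rank by E/h (kJ/s): grasshoppers 0.693, flies 0.584, caterpillars 0.339, termites 0.266. Include each in turn until the next type's E/h falls below the running intake rate.
Rate on top 1: 0.04693. flies: 0.584 > 0.04693 → include.
Rate on top 2: 0.1684. caterpillars: 0.339 > 0.1684 → include.
Rate on top 3: 0.1753. termites: 0.266 > 0.1753 → include.
Optimal diet: grasshoppers, flies, caterpillars, termites — 4 of 4 types.

4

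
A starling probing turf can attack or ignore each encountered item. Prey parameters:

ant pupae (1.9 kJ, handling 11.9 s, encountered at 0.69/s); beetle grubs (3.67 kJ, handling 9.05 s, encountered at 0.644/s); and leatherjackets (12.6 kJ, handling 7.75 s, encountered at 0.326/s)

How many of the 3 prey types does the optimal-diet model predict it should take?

Profitabilities (E/h, kJ/s): leatherjackets 1.63, beetle grubs 0.406, ant pupae 0.16. Add prey in this order while the next type's profitability exceeds the intake rate on those already taken.
Rate on top 1: 1.165. beetle grubs: 0.406 < 1.165 → exclude; stop.
Optimal diet: leatherjackets — 1 of 3 types.

1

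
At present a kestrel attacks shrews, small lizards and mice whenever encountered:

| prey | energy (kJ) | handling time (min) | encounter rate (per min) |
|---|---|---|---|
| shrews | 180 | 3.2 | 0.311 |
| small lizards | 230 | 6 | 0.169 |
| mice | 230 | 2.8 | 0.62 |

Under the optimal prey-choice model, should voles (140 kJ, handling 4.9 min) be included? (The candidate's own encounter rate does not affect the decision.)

No

Current rate: (0.311×180 + 0.169×230 + 0.62×230)/(1 + 0.311×3.2 + 0.169×6 + 0.62×2.8) = 50.04 kJ/min.
voles: E/h = 140/4.9 = 28.57 kJ/min.
28.57 < 50.04, so adding voles would lower the average — exclude it.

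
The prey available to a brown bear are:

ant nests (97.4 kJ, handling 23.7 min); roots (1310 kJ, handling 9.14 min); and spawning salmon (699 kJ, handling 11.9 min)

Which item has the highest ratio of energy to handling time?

Profitability E/h (kJ/min): ant nests = 97.4/23.7 = 4.11, roots = 1310/9.14 = 143, spawning salmon = 699/11.9 = 58.7.
Ranked: roots > spawning salmon > ant nests.

roots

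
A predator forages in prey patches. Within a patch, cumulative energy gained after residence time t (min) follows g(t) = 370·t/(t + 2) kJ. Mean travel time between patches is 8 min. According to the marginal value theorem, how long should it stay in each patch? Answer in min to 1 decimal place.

4.0 min

By the marginal value theorem, leave when the instantaneous gain rate g'(t) equals the habitat-wide average g(t)/(T + t).
g'(t) = 370·2/(t + 2)². Setting 370·2/(t+2)² = 370t/[(t+2)(8+t)] gives 2(8+t) = t(t+2), so t² = 2×8 = 16.
t* = √16 = 4 min.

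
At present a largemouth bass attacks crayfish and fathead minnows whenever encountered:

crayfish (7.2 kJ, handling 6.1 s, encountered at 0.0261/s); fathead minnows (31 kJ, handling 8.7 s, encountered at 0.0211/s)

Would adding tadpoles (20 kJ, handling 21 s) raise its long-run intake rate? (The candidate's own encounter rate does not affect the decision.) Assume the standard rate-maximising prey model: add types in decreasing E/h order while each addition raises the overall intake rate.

Current rate: (0.0261×7.2 + 0.0211×31)/(1 + 0.0261×6.1 + 0.0211×8.7) = 0.6271 kJ/s.
Profitability of tadpoles: 20/21 = 0.9524 kJ/s.
Since 0.9524 > R, including tadpoles increases the long-run rate.

Yes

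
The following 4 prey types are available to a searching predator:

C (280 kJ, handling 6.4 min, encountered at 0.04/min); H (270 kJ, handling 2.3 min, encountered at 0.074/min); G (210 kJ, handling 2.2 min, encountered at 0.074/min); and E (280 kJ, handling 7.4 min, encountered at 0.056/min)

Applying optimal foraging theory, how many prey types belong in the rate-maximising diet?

Rank by E/h (kJ/min): H 117, G 95.5, C 43.8, E 37.8. Include each in turn until the next type's E/h falls below the running intake rate.
Rate on top 1: 17.07. G: 95.5 > 17.07 → include.
Rate on top 2: 26.65. C: 43.8 > 26.65 → include.
Rate on top 3: 29.4. E: 37.8 > 29.4 → include.
Optimal diet: H, G, C, E — 4 of 4 types.

4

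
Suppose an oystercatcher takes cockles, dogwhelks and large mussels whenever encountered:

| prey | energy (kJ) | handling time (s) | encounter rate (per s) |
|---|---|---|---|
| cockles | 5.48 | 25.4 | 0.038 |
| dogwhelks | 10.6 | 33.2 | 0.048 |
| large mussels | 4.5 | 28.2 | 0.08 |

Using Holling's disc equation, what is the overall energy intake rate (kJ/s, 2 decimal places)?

R = (0.038×5.48 + 0.048×10.6 + 0.08×4.5) / (1 + 0.038×25.4 + 0.048×33.2 + 0.08×28.2) = 1.077/5.815 = 0.1852 kJ/s.

0.19 kJ/s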